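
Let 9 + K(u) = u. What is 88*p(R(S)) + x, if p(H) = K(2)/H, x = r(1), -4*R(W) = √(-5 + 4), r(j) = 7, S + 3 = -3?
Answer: 7 - 2464*I ≈ 7.0 - 2464.0*I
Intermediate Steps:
S = -6 (S = -3 - 3 = -6)
K(u) = -9 + u
R(W) = -I/4 (R(W) = -√(-5 + 4)/4 = -I/4)
x = 7
p(H) = -7/H (p(H) = (-9 + 2)/H = -7/H)
88*p(R(S)) + x = 88*(-7*4*I) + 7 = 88*(-28*I) + 7 = -2464*I + 7 = 7 - 2464*I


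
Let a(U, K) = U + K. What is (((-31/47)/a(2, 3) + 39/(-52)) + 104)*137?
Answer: 13279547/940 ≈ 14127.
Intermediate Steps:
a(U, K) = K + U
(((-31/47)/a(2, 3) + 39/(-52)) + 104)*137 = (((-31/47)/(3 + 2) + 39/(-52)) + 104)*137 = ((-31*1/47/5 + 39*(-1/52)) + 104)*137 = ((-31/47*⅕ - ¾) + 104)*137 = ((-31/235 - ¾) + 104)*137 = (-829/940 + 104)*137 = (96931/940)*137 = 13279547/940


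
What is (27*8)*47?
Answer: 10152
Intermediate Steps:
(27*8)*47 = 216*47 = 10152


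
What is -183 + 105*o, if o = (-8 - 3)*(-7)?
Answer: 7902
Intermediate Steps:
o = 77 (o = -11*(-7) = 77)
-183 + 105*o = -183 + 105*77 = -183 + 8085 = 7902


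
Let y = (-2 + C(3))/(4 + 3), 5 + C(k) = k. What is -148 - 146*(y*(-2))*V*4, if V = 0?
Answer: -148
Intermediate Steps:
C(k) = -5 + k
y = -4/7 (y = (-2 + (-5 + 3))/(4 + 3) = (-2 - 2)/7 = -4*1/7 = -4/7 ≈ -0.57143)
-148 - 146*(y*(-2))*V*4 = -148 - 146*-4/7*(-2)*0*4 = -148 - 146*(8/7)*0*4 = -148 - 0*4 = -148 - 146*0 = -148 + 0 = -148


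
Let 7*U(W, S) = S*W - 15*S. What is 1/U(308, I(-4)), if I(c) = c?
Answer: -7/1172 ≈ -0.0059727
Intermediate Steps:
U(W, S) = -15*S/7 + S*W/7 (U(W, S) = (S*W - 15*S)/7 = (-15*S + S*W)/7 = -15*S/7 + S*W/7)
1/U(308, I(-4)) = 1/((1/7)*(-4)*(-15 + 308)) = 1/((1/7)*(-4)*293) = 1/(-1172/7) = -7/1172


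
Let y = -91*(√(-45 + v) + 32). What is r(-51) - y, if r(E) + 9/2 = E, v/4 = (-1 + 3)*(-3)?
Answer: 5713/2 + 91*I*√69 ≈ 2856.5 + 755.9*I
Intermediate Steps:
v = -24 (v = 4*((-1 + 3)*(-3)) = 4*(2*(-3)) = 4*(-6) = -24)
r(E) = -9/2 + E
y = -2912 - 91*I*√69 (y = -91*(√(-45 - 24) + 32) = -91*(√(-69) + 32) = -91*(I*√69 + 32) = -91*(32 + I*√69) = -2912 - 91*I*√69 ≈ -2912.0 - 755.9*I)
r(-51) - y = (-9/2 - 51) - (-2912 - 91*I*√69) = -111/2 + (2912 + 91*I*√69) = 5713/2 + 91*I*√69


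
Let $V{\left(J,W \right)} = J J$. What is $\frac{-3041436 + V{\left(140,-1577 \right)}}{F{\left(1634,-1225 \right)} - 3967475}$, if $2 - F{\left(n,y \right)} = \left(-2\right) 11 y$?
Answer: $\frac{3021836}{3994423} \approx 0.75651$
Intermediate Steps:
$F{\left(n,y \right)} = 2 + 22 y$ ($F{\left(n,y \right)} = 2 - \left(-2\right) 11 y = 2 - - 22 y = 2 + 22 y$)
$V{\left(J,W \right)} = J^{2}$
$\frac{-3041436 + V{\left(140,-1577 \right)}}{F{\left(1634,-1225 \right)} - 3967475} = \frac{-3041436 + 140^{2}}{\left(2 + 22 \left(-1225\right)\right) - 3967475} = \frac{-3041436 + 19600}{\left(2 - 26950\right) - 3967475} = - \frac{3021836}{-26948 - 3967475} = - \frac{3021836}{-3994423} = \left(-3021836\right) \left(- \frac{1}{3994423}\right) = \frac{3021836}{3994423}$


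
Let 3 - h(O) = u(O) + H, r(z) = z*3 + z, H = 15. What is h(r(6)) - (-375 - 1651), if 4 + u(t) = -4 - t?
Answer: 2046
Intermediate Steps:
u(t) = -8 - t (u(t) = -4 + (-4 - t) = -8 - t)
r(z) = 4*z (r(z) = 3*z + z = 4*z)
h(O) = -4 + O (h(O) = 3 - ((-8 - O) + 15) = 3 - (7 - O) = 3 + (-7 + O) = -4 + O)
h(r(6)) - (-375 - 1651) = (-4 + 4*6) - (-375 - 1651) = (-4 + 24) - 1*(-2026) = 20 + 2026 = 2046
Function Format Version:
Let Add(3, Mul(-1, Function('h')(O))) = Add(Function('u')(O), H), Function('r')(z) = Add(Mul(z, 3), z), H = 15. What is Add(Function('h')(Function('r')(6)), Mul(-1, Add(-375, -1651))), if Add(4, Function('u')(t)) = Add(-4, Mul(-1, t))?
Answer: 2046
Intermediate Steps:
Function('u')(t) = Add(-8, Mul(-1, t)) (Function('u')(t) = Add(-4, Add(-4, Mul(-1, t))) = Add(-8, Mul(-1, t)))
Function('r')(z) = Mul(4, z) (Function('r')(z) = Add(Mul(3, z), z) = Mul(4, z))
Function('h')(O) = Add(-4, O) (Function('h')(O) = Add(3, Mul(-1, Add(Add(-8, Mul(-1, O)), 15))) = Add(3, Mul(-1, Add(7, Mul(-1, O)))) = Add(3, Add(-7, O)) = Add(-4, O))
Add(Function('h')(Function('r')(6)), Mul(-1, Add(-375, -1651))) = Add(Add(-4, Mul(4, 6)), Mul(-1, Add(-375, -1651))) = Add(Add(-4, 24), Mul(-1, -2026)) = Add(20, 2026) = 2046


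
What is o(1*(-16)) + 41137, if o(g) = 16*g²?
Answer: 45233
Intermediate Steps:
o(1*(-16)) + 41137 = 16*(1*(-16))² + 41137 = 16*(-16)² + 41137 = 16*256 + 41137 = 4096 + 41137 = 45233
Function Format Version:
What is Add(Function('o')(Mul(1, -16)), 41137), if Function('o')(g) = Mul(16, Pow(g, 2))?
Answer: 45233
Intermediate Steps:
Add(Function('o')(Mul(1, -16)), 41137) = Add(Mul(16, Pow(Mul(1, -16), 2)), 41137) = Add(Mul(16, Pow(-16, 2)), 41137) = Add(Mul(16, 256), 41137) = Add(4096, 41137) = 45233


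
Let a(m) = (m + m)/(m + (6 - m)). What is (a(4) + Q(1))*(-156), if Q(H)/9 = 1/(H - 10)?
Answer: -52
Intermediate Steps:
a(m) = m/3 (a(m) = (2*m)/6 = (2*m)*(1/6) = m/3)
Q(H) = 9/(-10 + H) (Q(H) = 9/(H - 10) = 9/(-10 + H))
(a(4) + Q(1))*(-156) = ((1/3)*4 + 9/(-10 + 1))*(-156) = (4/3 + 9/(-9))*(-156) = (4/3 + 9*(-1/9))*(-156) = (4/3 - 1)*(-156) = (1/3)*(-156) = -52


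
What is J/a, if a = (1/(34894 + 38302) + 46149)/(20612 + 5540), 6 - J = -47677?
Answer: 13039405386848/482560315 ≈ 27021.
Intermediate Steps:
J = 47683 (J = 6 - 1*(-47677) = 6 + 47677 = 47683)
a = 482560315/273460256 (a = (1/73196 + 46149)/26152 = (1/73196 + 46149)*(1/26152) = (3377922205/73196)*(1/26152) = 482560315/273460256 ≈ 1.7646)
J/a = 47683/(482560315/273460256) = 47683*(273460256/482560315) = 13039405386848/482560315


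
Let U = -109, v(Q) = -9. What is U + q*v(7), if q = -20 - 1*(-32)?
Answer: -217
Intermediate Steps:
q = 12 (q = -20 + 32 = 12)
U + q*v(7) = -109 + 12*(-9) = -109 - 108 = -217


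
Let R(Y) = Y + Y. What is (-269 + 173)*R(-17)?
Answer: 3264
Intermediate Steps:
R(Y) = 2*Y
(-269 + 173)*R(-17) = (-269 + 173)*(2*(-17)) = -96*(-34) = 3264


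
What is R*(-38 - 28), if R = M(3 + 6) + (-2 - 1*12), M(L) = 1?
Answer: 858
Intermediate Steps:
R = -13 (R = 1 + (-2 - 1*12) = 1 + (-2 - 12) = 1 - 14 = -13)
R*(-38 - 28) = -13*(-38 - 28) = -13*(-66) = 858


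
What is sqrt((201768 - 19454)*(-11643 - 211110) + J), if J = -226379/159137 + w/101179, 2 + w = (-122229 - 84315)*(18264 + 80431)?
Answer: I*sqrt(10528556565126396350984214113043)/16101322523 ≈ 2.0152e+5*I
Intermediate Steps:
w = -20384860082 (w = -2 + (-122229 - 84315)*(18264 + 80431) = -2 - 206544*98695 = -2 - 20384860080 = -20384860082)
J = -3244008383670075/16101322523 (J = -226379/159137 - 20384860082/101179 = -3244008383670075/16101322523 ≈ -2.0147e+5)
sqrt((201768 - 19454)*(-11643 - 211110) + J) = sqrt((201768 - 19454)*(-11643 - 211110) - 3244008383670075/16101322523) = sqrt(182314*(-222753) - 3244008383670075/16101322523) = sqrt(-40610990442 - 3244008383670075/16101322523) = sqrt(-653893899093495995241/16101322523) = I*sqrt(10528556565126396350984214113043)/16101322523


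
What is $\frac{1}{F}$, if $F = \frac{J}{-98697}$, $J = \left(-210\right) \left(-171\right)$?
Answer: $- \frac{32899}{11970} \approx -2.7485$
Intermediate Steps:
$J = 35910$
$F = - \frac{11970}{32899}$ ($F = \frac{35910}{-98697} = 35910 \left(- \frac{1}{98697}\right) = - \frac{11970}{32899} \approx -0.36384$)
$\frac{1}{F} = \frac{1}{- \frac{11970}{32899}} = - \frac{32899}{11970}$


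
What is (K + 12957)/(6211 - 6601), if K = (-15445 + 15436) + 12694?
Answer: -12821/195 ≈ -65.749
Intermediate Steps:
K = 12685 (K = -9 + 12694 = 12685)
(K + 12957)/(6211 - 6601) = (12685 + 12957)/(6211 - 6601) = 25642/(-390) = 25642*(-1/390) = -12821/195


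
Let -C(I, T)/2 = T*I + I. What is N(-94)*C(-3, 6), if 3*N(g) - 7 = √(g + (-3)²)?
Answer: 98 + 14*I*√85 ≈ 98.0 + 129.07*I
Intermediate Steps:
C(I, T) = -2*I - 2*I*T (C(I, T) = -2*(T*I + I) = -2*(I*T + I) = -2*(I + I*T) = -2*I - 2*I*T)
N(g) = 7/3 + √(9 + g)/3 (N(g) = 7/3 + √(g + (-3)²)/3 = 7/3 + √(g + 9)/3 = 7/3 + √(9 + g)/3)
N(-94)*C(-3, 6) = (7/3 + √(9 - 94)/3)*(-2*(-3)*(1 + 6)) = (7/3 + √(-85)/3)*(-2*(-3)*7) = (7/3 + (I*√85)/3)*42 = (7/3 + I*√85/3)*42 = 98 + 14*I*√85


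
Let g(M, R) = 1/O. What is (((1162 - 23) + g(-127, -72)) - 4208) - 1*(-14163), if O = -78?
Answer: 865331/78 ≈ 11094.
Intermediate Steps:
g(M, R) = -1/78 (g(M, R) = 1/(-78) = -1/78)
(((1162 - 23) + g(-127, -72)) - 4208) - 1*(-14163) = (((1162 - 23) - 1/78) - 4208) - 1*(-14163) = ((1139 - 1/78) - 4208) + 14163 = (88841/78 - 4208) + 14163 = -239383/78 + 14163 = 865331/78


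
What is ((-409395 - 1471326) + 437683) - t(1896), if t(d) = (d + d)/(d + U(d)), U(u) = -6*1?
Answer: -454557602/315 ≈ -1.4430e+6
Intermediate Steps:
U(u) = -6
t(d) = 2*d/(-6 + d) (t(d) = (d + d)/(d - 6) = (2*d)/(-6 + d) = 2*d/(-6 + d))
((-409395 - 1471326) + 437683) - t(1896) = ((-409395 - 1471326) + 437683) - 2*1896/(-6 + 1896) = (-1880721 + 437683) - 2*1896/1890 = -1443038 - 2*1896/1890 = -1443038 - 1*632/315 = -1443038 - 632/315 = -454557602/315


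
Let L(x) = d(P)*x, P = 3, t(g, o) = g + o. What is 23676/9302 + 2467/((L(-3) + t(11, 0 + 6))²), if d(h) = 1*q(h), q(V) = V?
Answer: 12231649/297664 ≈ 41.092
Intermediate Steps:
d(h) = h (d(h) = 1*h = h)
L(x) = 3*x
23676/9302 + 2467/((L(-3) + t(11, 0 + 6))²) = 23676/9302 + 2467/((3*(-3) + (11 + (0 + 6)))²) = 23676*(1/9302) + 2467/((-9 + (11 + 6))²) = 11838/4651 + 2467/((-9 + 17)²) = 11838/4651 + 2467/(8²) = 11838/4651 + 2467/64 = 12231649/297664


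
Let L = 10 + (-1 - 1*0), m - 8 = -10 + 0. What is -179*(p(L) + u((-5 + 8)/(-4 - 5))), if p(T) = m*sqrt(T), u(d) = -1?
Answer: 1253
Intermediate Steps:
m = -2 (m = 8 + (-10 + 0) = 8 - 10 = -2)
L = 9 (L = 10 + (-1 + 0) = 10 - 1 = 9)
p(T) = -2*sqrt(T)
-179*(p(L) + u((-5 + 8)/(-4 - 5))) = -179*(-2*sqrt(9) - 1) = -179*(-2*3 - 1) = -179*(-6 - 1) = -179*(-7) = 1253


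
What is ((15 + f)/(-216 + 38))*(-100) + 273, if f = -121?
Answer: 18997/89 ≈ 213.45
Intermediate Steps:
((15 + f)/(-216 + 38))*(-100) + 273 = ((15 - 121)/(-216 + 38))*(-100) + 273 = -106/(-178)*(-100) + 273 = -106*(-1/178)*(-100) + 273 = (53/89)*(-100) + 273 = -5300/89 + 273 = 18997/89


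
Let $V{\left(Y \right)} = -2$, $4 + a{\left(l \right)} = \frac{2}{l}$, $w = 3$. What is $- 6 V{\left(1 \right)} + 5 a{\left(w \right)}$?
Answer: $- \frac{14}{3} \approx -4.6667$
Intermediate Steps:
$a{\left(l \right)} = -4 + \frac{2}{l}$
$- 6 V{\left(1 \right)} + 5 a{\left(w \right)} = \left(-6\right) \left(-2\right) + 5 \left(-4 + \frac{2}{3}\right) = 12 + 5 \left(-4 + 2 \cdot \frac{1}{3}\right) = 12 + 5 \left(-4 + \frac{2}{3}\right) = 12 + 5 \left(- \frac{10}{3}\right) = 12 - \frac{50}{3} = - \frac{14}{3}$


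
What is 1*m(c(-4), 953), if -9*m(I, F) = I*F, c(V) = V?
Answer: 3812/9 ≈ 423.56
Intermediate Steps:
m(I, F) = -F*I/9 (m(I, F) = -I*F/9 = -F*I/9)
1*m(c(-4), 953) = 1*(-⅑*953*(-4)) = 1*(3812/9) = 3812/9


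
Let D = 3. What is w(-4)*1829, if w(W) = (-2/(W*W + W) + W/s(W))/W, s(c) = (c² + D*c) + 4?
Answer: 1829/6 ≈ 304.83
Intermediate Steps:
s(c) = 4 + c² + 3*c (s(c) = (c² + 3*c) + 4 = 4 + c² + 3*c)
w(W) = (-2/(W + W²) + W/(4 + W² + 3*W))/W (w(W) = (-2/(W*W + W) + W/(4 + W² + 3*W))/W = (-2/(W² + W) + W/(4 + W² + 3*W))/W = (-2/(W + W²) + W/(4 + W² + 3*W))/W)
w(-4)*1829 = ((-8 + (-4)³ - 1*(-4)² - 6*(-4))/((-4)²*(1 - 4)*(4 + (-4)² + 3*(-4))))*1829 = ((1/16)*(-8 - 64 - 1*16 + 24)/(-3*(4 + 16 - 12)))*1829 = ((1/16)*(-⅓)*(-8 - 64 - 16 + 24)/8)*1829 = ((1/16)*(-⅓)*(⅛)*(-64))*1829 = (⅙)*1829 = 1829/6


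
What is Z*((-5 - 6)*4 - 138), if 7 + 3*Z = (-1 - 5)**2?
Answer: -5278/3 ≈ -1759.3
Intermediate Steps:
Z = 29/3 (Z = -7/3 + (-1 - 5)**2/3 = -7/3 + (1/3)*(-6)**2 = -7/3 + (1/3)*36 = -7/3 + 12 = 29/3 ≈ 9.6667)
Z*((-5 - 6)*4 - 138) = 29*((-5 - 6)*4 - 138)/3 = 29*(-11*4 - 138)/3 = 29*(-44 - 138)/3 = (29/3)*(-182) = -5278/3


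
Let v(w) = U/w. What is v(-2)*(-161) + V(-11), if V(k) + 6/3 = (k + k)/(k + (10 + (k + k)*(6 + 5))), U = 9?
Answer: 351179/486 ≈ 722.59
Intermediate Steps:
v(w) = 9/w
V(k) = -2 + 2*k/(10 + 23*k) (V(k) = -2 + (k + k)/(k + (10 + (k + k)*(6 + 5))) = -2 + (2*k)/(k + (10 + (2*k)*11)) = -2 + (2*k)/(k + (10 + 22*k)) = -2 + (2*k)/(10 + 23*k) = -2 + 2*k/(10 + 23*k))
v(-2)*(-161) + V(-11) = (9/(-2))*(-161) + 4*(-5 - 11*(-11))/(10 + 23*(-11)) = (9*(-½))*(-161) + 4*(-5 + 121)/(10 - 253) = -9/2*(-161) + 4*116/(-243) = 1449/2 + 4*(-1/243)*116 = 1449/2 - 464/243 = 351179/486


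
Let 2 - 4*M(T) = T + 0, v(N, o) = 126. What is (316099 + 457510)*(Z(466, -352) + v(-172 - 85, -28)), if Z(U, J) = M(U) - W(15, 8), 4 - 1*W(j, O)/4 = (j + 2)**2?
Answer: 889650350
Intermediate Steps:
W(j, O) = 16 - 4*(2 + j)**2 (W(j, O) = 16 - 4*(j + 2)**2 = 16 - 4*(2 + j)**2)
M(T) = 1/2 - T/4 (M(T) = 1/2 - (T + 0)/4 = 1/2 - T/4)
Z(U, J) = 2281/2 - U/4 (Z(U, J) = (1/2 - U/4) - (16 - 4*(2 + 15)**2) = (1/2 - U/4) - (16 - 4*17**2) = (1/2 - U/4) - (16 - 4*289) = (1/2 - U/4) - (16 - 1156) = (1/2 - U/4) - 1*(-1140) = (1/2 - U/4) + 1140 = 2281/2 - U/4)
(316099 + 457510)*(Z(466, -352) + v(-172 - 85, -28)) = (316099 + 457510)*((2281/2 - 1/4*466) + 126) = 773609*((2281/2 - 233/2) + 126) = 773609*(1024 + 126) = 773609*1150 = 889650350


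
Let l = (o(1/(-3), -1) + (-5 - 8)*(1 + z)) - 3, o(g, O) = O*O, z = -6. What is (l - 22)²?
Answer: 1681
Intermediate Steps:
o(g, O) = O²
l = 63 (l = ((-1)² + (-5 - 8)*(1 - 6)) - 3 = (1 - 13*(-5)) - 3 = (1 + 65) - 3 = 66 - 3 = 63)
(l - 22)² = (63 - 22)² = 41² = 1681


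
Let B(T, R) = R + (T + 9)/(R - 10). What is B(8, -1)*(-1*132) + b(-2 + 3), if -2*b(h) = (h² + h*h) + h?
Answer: 669/2 ≈ 334.50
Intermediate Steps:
b(h) = -h² - h/2 (b(h) = -((h² + h*h) + h)/2 = -((h² + h²) + h)/2 = -(2*h² + h)/2 = -(h + 2*h²)/2 = -h² - h/2)
B(T, R) = R + (9 + T)/(-10 + R)
B(8, -1)*(-1*132) + b(-2 + 3) = ((9 + 8 + (-1)² - 10*(-1))/(-10 - 1))*(-1*132) - (-2 + 3)*(½ + (-2 + 3)) = ((9 + 8 + 1 + 10)/(-11))*(-132) - 1*1*(½ + 1) = -1/11*28*(-132) - 1*1*3/2 = -28/11*(-132) - 3/2 = 336 - 3/2 = 669/2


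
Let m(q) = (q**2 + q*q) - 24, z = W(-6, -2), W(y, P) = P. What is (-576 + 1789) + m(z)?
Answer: 1197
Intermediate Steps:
z = -2
m(q) = -24 + 2*q**2 (m(q) = (q**2 + q**2) - 24 = 2*q**2 - 24 = -24 + 2*q**2)
(-576 + 1789) + m(z) = (-576 + 1789) + (-24 + 2*(-2)**2) = 1213 + (-24 + 2*4) = 1213 + (-24 + 8) = 1213 - 16 = 1197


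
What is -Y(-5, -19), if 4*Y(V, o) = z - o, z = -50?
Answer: 31/4 ≈ 7.7500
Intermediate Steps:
Y(V, o) = -25/2 - o/4 (Y(V, o) = (-50 - o)/4 = -25/2 - o/4)
-Y(-5, -19) = -(-25/2 - ¼*(-19)) = -(-25/2 + 19/4) = -1*(-31/4) = 31/4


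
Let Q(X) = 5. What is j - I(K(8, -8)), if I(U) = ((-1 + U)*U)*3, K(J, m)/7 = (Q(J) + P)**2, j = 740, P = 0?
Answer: -90610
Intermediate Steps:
K(J, m) = 175 (K(J, m) = 7*(5 + 0)**2 = 7*5**2 = 7*25 = 175)
I(U) = 3*U*(-1 + U) (I(U) = (U*(-1 + U))*3 = 3*U*(-1 + U))
j - I(K(8, -8)) = 740 - 3*175*(-1 + 175) = 740 - 3*175*174 = 740 - 1*91350 = 740 - 91350 = -90610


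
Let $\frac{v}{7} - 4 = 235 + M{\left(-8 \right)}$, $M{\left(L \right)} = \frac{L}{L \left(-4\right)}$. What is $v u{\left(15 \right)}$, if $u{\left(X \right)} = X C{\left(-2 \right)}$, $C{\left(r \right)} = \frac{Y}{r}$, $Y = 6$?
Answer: $- \frac{300825}{4} \approx -75206.0$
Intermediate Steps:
$M{\left(L \right)} = - \frac{1}{4}$ ($M{\left(L \right)} = \frac{L}{\left(-4\right) L} = L \left(- \frac{1}{4 L}\right) = - \frac{1}{4}$)
$C{\left(r \right)} = \frac{6}{r}$
$u{\left(X \right)} = - 3 X$ ($u{\left(X \right)} = X \frac{6}{-2} = X 6 \left(- \frac{1}{2}\right) = X \left(-3\right) = - 3 X$)
$v = \frac{6685}{4}$ ($v = 28 + 7 \left(235 - \frac{1}{4}\right) = 28 + 7 \cdot \frac{939}{4} = 28 + \frac{6573}{4} = \frac{6685}{4} \approx 1671.3$)
$v u{\left(15 \right)} = \frac{6685 \left(\left(-3\right) 15\right)}{4} = \frac{6685}{4} \left(-45\right) = - \frac{300825}{4}$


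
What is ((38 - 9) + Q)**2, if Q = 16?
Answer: 2025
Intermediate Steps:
((38 - 9) + Q)**2 = ((38 - 9) + 16)**2 = (29 + 16)**2 = 45**2 = 2025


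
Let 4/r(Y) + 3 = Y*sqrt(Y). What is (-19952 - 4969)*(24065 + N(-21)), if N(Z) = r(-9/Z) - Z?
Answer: -51018163209/85 + 58149*sqrt(21)/85 ≈ -6.0021e+8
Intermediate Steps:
r(Y) = 4/(-3 + Y**(3/2)) (r(Y) = 4/(-3 + Y*sqrt(Y)) = 4/(-3 + Y**(3/2)))
N(Z) = -Z + 4/(-3 + 27*(-1/Z)**(3/2)) (N(Z) = 4/(-3 + (-9/Z)**(3/2)) - Z = 4/(-3 + 27*(-1/Z)**(3/2)) - Z = -Z + 4/(-3 + 27*(-1/Z)**(3/2)))
(-19952 - 4969)*(24065 + N(-21)) = (-19952 - 4969)*(24065 + (-1*(-21) + 4/(-3 + 27*(-1/(-21))**(3/2)))) = -24921*(24065 + (21 + 4/(-3 + 27*(-1*(-1/21))**(3/2)))) = -24921*(24065 + (21 + 4/(-3 + 27*(1/21)**(3/2)))) = -24921*(24065 + (21 + 4/(-3 + 27*(sqrt(21)/441)))) = -24921*(24065 + (21 + 4/(-3 + 3*sqrt(21)/49))) = -24921*(24086 + 4/(-3 + 3*sqrt(21)/49)) = -600247206 - 99684/(-3 + 3*sqrt(21)/49)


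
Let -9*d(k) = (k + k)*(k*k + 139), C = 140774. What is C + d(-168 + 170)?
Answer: 1266394/9 ≈ 1.4071e+5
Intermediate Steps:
d(k) = -2*k*(139 + k**2)/9 (d(k) = -(k + k)*(k*k + 139)/9 = -2*k*(k**2 + 139)/9 = -2*k*(139 + k**2)/9)
C + d(-168 + 170) = 140774 - 2*(-168 + 170)*(139 + (-168 + 170)**2)/9 = 140774 - 2/9*2*(139 + 2**2) = 140774 - 2/9*2*(139 + 4) = 140774 - 2/9*2*143 = 140774 - 572/9 = 1266394/9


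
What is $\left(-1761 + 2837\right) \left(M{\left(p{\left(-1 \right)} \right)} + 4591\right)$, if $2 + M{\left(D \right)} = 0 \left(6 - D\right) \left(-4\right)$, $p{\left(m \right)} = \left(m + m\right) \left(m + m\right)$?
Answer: $4937764$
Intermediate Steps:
$p{\left(m \right)} = 4 m^{2}$ ($p{\left(m \right)} = 2 m 2 m = 4 m^{2}$)
$M{\left(D \right)} = -2$ ($M{\left(D \right)} = -2 + 0 \left(6 - D\right) \left(-4\right) = -2 + 0 \left(-4\right) = -2 + 0 = -2$)
$\left(-1761 + 2837\right) \left(M{\left(p{\left(-1 \right)} \right)} + 4591\right) = \left(-1761 + 2837\right) \left(-2 + 4591\right) = 1076 \cdot 4589 = 4937764$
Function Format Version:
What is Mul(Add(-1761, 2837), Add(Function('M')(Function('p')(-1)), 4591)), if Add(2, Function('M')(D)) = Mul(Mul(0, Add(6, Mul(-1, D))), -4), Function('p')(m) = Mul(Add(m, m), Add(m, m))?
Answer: 4937764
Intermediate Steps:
Function('p')(m) = Mul(4, Pow(m, 2)) (Function('p')(m) = Mul(Mul(2, m), Mul(2, m)) = Mul(4, Pow(m, 2)))
Function('M')(D) = -2 (Function('M')(D) = Add(-2, Mul(Mul(0, Add(6, Mul(-1, D))), -4)) = Add(-2, Mul(0, -4)) = Add(-2, 0) = -2)
Mul(Add(-1761, 2837), Add(Function('M')(Function('p')(-1)), 4591)) = Mul(Add(-1761, 2837), Add(-2, 4591)) = Mul(1076, 4589) = 4937764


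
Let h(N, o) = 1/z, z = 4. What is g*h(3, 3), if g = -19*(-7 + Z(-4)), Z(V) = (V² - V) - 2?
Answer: -209/4 ≈ -52.250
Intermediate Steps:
Z(V) = -2 + V² - V
g = -209 (g = -19*(-7 + (-2 + (-4)² - 1*(-4))) = -19*(-7 + (-2 + 16 + 4)) = -19*(-7 + 18) = -19*11 = -209)
h(N, o) = ¼ (h(N, o) = 1/4 = ¼)
g*h(3, 3) = -209*¼ = -209/4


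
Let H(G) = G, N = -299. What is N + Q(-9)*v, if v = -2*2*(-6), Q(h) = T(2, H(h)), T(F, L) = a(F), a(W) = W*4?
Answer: -107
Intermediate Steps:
a(W) = 4*W
T(F, L) = 4*F
Q(h) = 8 (Q(h) = 4*2 = 8)
v = 24 (v = -4*(-6) = 24)
N + Q(-9)*v = -299 + 8*24 = -299 + 192 = -107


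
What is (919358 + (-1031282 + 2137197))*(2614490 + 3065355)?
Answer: 11503236722685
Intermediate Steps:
(919358 + (-1031282 + 2137197))*(2614490 + 3065355) = (919358 + 1105915)*5679845 = 2025273*5679845 = 11503236722685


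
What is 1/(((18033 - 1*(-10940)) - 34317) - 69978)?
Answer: -1/75322 ≈ -1.3276e-5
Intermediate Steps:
1/(((18033 - 1*(-10940)) - 34317) - 69978) = 1/(((18033 + 10940) - 34317) - 69978) = 1/((28973 - 34317) - 69978) = 1/(-5344 - 69978) = 1/(-75322) = -1/75322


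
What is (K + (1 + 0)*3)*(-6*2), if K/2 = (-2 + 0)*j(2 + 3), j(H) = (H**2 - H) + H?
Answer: 1164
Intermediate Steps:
j(H) = H**2
K = -100 (K = 2*((-2 + 0)*(2 + 3)**2) = 2*(-2*5**2) = 2*(-2*25) = 2*(-50) = -100)
(K + (1 + 0)*3)*(-6*2) = (-100 + (1 + 0)*3)*(-6*2) = (-100 + 1*3)*(-12) = (-100 + 3)*(-12) = -97*(-12) = 1164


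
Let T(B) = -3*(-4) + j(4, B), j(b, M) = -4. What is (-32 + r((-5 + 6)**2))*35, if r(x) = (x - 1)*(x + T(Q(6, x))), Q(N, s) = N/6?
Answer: -1120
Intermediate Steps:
Q(N, s) = N/6 (Q(N, s) = N*(1/6) = N/6)
T(B) = 8 (T(B) = -3*(-4) - 4 = 12 - 4 = 8)
r(x) = (-1 + x)*(8 + x) (r(x) = (x - 1)*(x + 8) = (-1 + x)*(8 + x))
(-32 + r((-5 + 6)**2))*35 = (-32 + (-8 + ((-5 + 6)**2)**2 + 7*(-5 + 6)**2))*35 = (-32 + (-8 + (1**2)**2 + 7*1**2))*35 = (-32 + (-8 + 1**2 + 7*1))*35 = (-32 + (-8 + 1 + 7))*35 = (-32 + 0)*35 = -32*35 = -1120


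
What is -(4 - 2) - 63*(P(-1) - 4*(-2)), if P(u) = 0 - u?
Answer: -569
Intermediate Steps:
P(u) = -u
-(4 - 2) - 63*(P(-1) - 4*(-2)) = -(4 - 2) - 63*(-1*(-1) - 4*(-2)) = -1*2 - 63*(1 + 8) = -2 - 63*9 = -2 - 567 = -569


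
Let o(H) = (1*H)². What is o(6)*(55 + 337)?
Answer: 14112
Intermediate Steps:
o(H) = H²
o(6)*(55 + 337) = 6²*(55 + 337) = 36*392 = 14112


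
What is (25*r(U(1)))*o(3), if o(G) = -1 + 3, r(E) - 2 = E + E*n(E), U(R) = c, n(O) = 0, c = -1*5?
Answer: -150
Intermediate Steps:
c = -5
U(R) = -5
r(E) = 2 + E (r(E) = 2 + (E + E*0) = 2 + (E + 0) = 2 + E)
o(G) = 2
(25*r(U(1)))*o(3) = (25*(2 - 5))*2 = (25*(-3))*2 = -75*2 = -150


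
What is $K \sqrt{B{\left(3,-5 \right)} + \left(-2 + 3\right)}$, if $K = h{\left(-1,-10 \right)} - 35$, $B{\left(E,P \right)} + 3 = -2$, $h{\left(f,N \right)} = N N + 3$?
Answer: $136 i \approx 136.0 i$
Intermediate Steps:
$h{\left(f,N \right)} = 3 + N^{2}$ ($h{\left(f,N \right)} = N^{2} + 3 = 3 + N^{2}$)
$B{\left(E,P \right)} = -5$ ($B{\left(E,P \right)} = -3 - 2 = -5$)
$K = 68$ ($K = \left(3 + \left(-10\right)^{2}\right) - 35 = \left(3 + 100\right) - 35 = 103 - 35 = 68$)
$K \sqrt{B{\left(3,-5 \right)} + \left(-2 + 3\right)} = 68 \sqrt{-5 + \left(-2 + 3\right)} = 68 \sqrt{-5 + 1} = 68 \sqrt{-4} = 68 \cdot 2 i = 136 i$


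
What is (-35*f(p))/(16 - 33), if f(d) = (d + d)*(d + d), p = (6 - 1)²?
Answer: 87500/17 ≈ 5147.1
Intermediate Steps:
p = 25 (p = 5² = 25)
f(d) = 4*d² (f(d) = (2*d)*(2*d) = 4*d²)
(-35*f(p))/(16 - 33) = (-140*25²)/(16 - 33) = -140*625/(-17) = -35*2500*(-1/17) = -87500*(-1/17) = 87500/17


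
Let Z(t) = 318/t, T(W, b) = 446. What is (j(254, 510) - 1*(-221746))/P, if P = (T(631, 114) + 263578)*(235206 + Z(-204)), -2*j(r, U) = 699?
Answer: 7527481/2111386990824 ≈ 3.5652e-6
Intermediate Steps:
j(r, U) = -699/2 (j(r, U) = -1/2*699 = -699/2)
P = 1055693495412/17 (P = (446 + 263578)*(235206 + 318/(-204)) = 264024*(235206 + 318*(-1/204)) = 264024*(235206 - 53/34) = 264024*(7996951/34) = 1055693495412/17 ≈ 6.2100e+10)
(j(254, 510) - 1*(-221746))/P = (-699/2 - 1*(-221746))/(1055693495412/17) = (-699/2 + 221746)*(17/1055693495412) = (442793/2)*(17/1055693495412) = 7527481/2111386990824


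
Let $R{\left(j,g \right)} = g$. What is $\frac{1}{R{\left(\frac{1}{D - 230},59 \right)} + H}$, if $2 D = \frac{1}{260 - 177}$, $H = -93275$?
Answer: $- \frac{1}{93216} \approx -1.0728 \cdot 10^{-5}$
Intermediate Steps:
$D = \frac{1}{166}$ ($D = \frac{1}{2 \left(260 - 177\right)} = \frac{1}{2 \cdot 83} = \frac{1}{2} \cdot \frac{1}{83} = \frac{1}{166} \approx 0.0060241$)
$\frac{1}{R{\left(\frac{1}{D - 230},59 \right)} + H} = \frac{1}{59 - 93275} = \frac{1}{-93216} = - \frac{1}{93216}$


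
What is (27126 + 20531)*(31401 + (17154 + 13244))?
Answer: 2945154943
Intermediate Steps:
(27126 + 20531)*(31401 + (17154 + 13244)) = 47657*(31401 + 30398) = 47657*61799 = 2945154943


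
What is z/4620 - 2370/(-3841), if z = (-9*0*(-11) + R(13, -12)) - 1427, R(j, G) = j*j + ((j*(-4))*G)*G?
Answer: -11321993/8872710 ≈ -1.2760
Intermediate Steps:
R(j, G) = j² - 4*j*G² (R(j, G) = j² + ((-4*j)*G)*G = j² + (-4*G*j)*G = j² - 4*j*G²)
z = -8746 (z = (-9*0*(-11) + 13*(13 - 4*(-12)²)) - 1427 = (0*(-11) + 13*(13 - 4*144)) - 1427 = (0 + 13*(13 - 576)) - 1427 = (0 + 13*(-563)) - 1427 = (0 - 7319) - 1427 = -7319 - 1427 = -8746)
z/4620 - 2370/(-3841) = -8746/4620 - 2370/(-3841) = -8746*1/4620 - 2370*(-1/3841) = -4373/2310 + 2370/3841 = -11321993/8872710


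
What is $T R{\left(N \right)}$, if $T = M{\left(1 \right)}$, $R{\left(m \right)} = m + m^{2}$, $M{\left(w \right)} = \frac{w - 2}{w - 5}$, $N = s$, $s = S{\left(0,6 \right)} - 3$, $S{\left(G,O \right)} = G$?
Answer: $\frac{3}{2} \approx 1.5$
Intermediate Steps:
$s = -3$ ($s = 0 - 3 = -3$)
$N = -3$
$M{\left(w \right)} = \frac{-2 + w}{-5 + w}$
$T = \frac{1}{4}$ ($T = \frac{-2 + 1}{-5 + 1} = \frac{1}{-4} \left(-1\right) = \left(- \frac{1}{4}\right) \left(-1\right) = \frac{1}{4} \approx 0.25$)
$T R{\left(N \right)} = \frac{\left(-3\right) \left(1 - 3\right)}{4} = \frac{\left(-3\right) \left(-2\right)}{4} = \frac{1}{4} \cdot 6 = \frac{3}{2}$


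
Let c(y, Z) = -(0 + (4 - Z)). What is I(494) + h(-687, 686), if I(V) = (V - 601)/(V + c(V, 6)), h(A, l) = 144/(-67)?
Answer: -78593/33232 ≈ -2.3650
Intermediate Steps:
h(A, l) = -144/67 (h(A, l) = 144*(-1/67) = -144/67)
c(y, Z) = -4 + Z (c(y, Z) = -(4 - Z) = -4 + Z)
I(V) = (-601 + V)/(2 + V) (I(V) = (V - 601)/(V + (-4 + 6)) = (-601 + V)/(V + 2) = (-601 + V)/(2 + V))
I(494) + h(-687, 686) = (-601 + 494)/(2 + 494) - 144/67 = -107/496 - 144/67 = -78593/33232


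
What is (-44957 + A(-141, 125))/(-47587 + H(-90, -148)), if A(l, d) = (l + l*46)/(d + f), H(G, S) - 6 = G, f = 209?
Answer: 15022265/15922114 ≈ 0.94348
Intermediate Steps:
H(G, S) = 6 + G
A(l, d) = 47*l/(209 + d) (A(l, d) = (l + l*46)/(d + 209) = (l + 46*l)/(209 + d) = (47*l)/(209 + d) = 47*l/(209 + d))
(-44957 + A(-141, 125))/(-47587 + H(-90, -148)) = (-44957 + 47*(-141)/(209 + 125))/(-47587 + (6 - 90)) = (-44957 + 47*(-141)/334)/(-47587 - 84) = (-44957 + 47*(-141)*(1/334))/(-47671) = (-44957 - 6627/334)*(-1/47671) = -15022265/334*(-1/47671) = 15022265/15922114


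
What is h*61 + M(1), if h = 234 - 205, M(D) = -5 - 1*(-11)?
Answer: 1775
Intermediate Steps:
M(D) = 6 (M(D) = -5 + 11 = 6)
h = 29
h*61 + M(1) = 29*61 + 6 = 1769 + 6 = 1775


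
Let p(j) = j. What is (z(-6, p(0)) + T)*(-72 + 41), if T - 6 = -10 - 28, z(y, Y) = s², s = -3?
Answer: 713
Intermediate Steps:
z(y, Y) = 9 (z(y, Y) = (-3)² = 9)
T = -32 (T = 6 + (-10 - 28) = 6 - 38 = -32)
(z(-6, p(0)) + T)*(-72 + 41) = (9 - 32)*(-72 + 41) = -23*(-31) = 713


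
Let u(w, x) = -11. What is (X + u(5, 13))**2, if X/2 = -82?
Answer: 30625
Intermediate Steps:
X = -164 (X = 2*(-82) = -164)
(X + u(5, 13))**2 = (-164 - 11)**2 = (-175)**2 = 30625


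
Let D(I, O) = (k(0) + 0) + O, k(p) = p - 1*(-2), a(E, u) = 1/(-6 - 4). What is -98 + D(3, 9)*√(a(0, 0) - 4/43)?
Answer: -98 + 11*I*√35690/430 ≈ -98.0 + 4.8328*I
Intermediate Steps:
a(E, u) = -⅒ (a(E, u) = 1/(-10) = -⅒)
k(p) = 2 + p (k(p) = p + 2 = 2 + p)
D(I, O) = 2 + O (D(I, O) = ((2 + 0) + 0) + O = (2 + 0) + O = 2 + O)
-98 + D(3, 9)*√(a(0, 0) - 4/43) = -98 + (2 + 9)*√(-⅒ - 4/43) = -98 + 11*√(-⅒ - 4*1/43) = -98 + 11*√(-⅒ - 4/43) = -98 + 11*√(-83/430) = -98 + 11*(I*√35690/430) = -98 + 11*I*√35690/430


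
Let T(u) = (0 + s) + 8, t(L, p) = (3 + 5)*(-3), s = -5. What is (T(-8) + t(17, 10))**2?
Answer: 441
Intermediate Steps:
t(L, p) = -24 (t(L, p) = 8*(-3) = -24)
T(u) = 3 (T(u) = (0 - 5) + 8 = -5 + 8 = 3)
(T(-8) + t(17, 10))**2 = (3 - 24)**2 = (-21)**2 = 441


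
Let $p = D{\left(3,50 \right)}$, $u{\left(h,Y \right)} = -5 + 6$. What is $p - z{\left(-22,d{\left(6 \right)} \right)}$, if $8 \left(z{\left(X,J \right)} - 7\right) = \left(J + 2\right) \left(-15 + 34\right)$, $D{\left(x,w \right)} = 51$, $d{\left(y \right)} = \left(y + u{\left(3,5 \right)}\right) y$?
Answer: $- \frac{121}{2} \approx -60.5$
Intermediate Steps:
$u{\left(h,Y \right)} = 1$
$d{\left(y \right)} = y \left(1 + y\right)$ ($d{\left(y \right)} = \left(y + 1\right) y = \left(1 + y\right) y = y \left(1 + y\right)$)
$z{\left(X,J \right)} = \frac{47}{4} + \frac{19 J}{8}$ ($z{\left(X,J \right)} = 7 + \frac{\left(J + 2\right) \left(-15 + 34\right)}{8} = 7 + \frac{\left(2 + J\right) 19}{8} = 7 + \frac{38 + 19 J}{8} = 7 + \left(\frac{19}{4} + \frac{19 J}{8}\right) = \frac{47}{4} + \frac{19 J}{8}$)
$p = 51$
$p - z{\left(-22,d{\left(6 \right)} \right)} = 51 - \left(\frac{47}{4} + \frac{19 \cdot 6 \left(1 + 6\right)}{8}\right) = 51 - \left(\frac{47}{4} + \frac{19 \cdot 6 \cdot 7}{8}\right) = 51 - \left(\frac{47}{4} + \frac{19}{8} \cdot 42\right) = 51 - \left(\frac{47}{4} + \frac{399}{4}\right) = 51 - \frac{223}{2} = - \frac{121}{2}$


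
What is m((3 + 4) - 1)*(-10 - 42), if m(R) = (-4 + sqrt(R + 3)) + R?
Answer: -260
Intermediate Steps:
m(R) = -4 + R + sqrt(3 + R) (m(R) = (-4 + sqrt(3 + R)) + R = -4 + R + sqrt(3 + R))
m((3 + 4) - 1)*(-10 - 42) = (-4 + ((3 + 4) - 1) + sqrt(3 + ((3 + 4) - 1)))*(-10 - 42) = (-4 + (7 - 1) + sqrt(3 + (7 - 1)))*(-52) = (-4 + 6 + sqrt(3 + 6))*(-52) = (-4 + 6 + sqrt(9))*(-52) = (-4 + 6 + 3)*(-52) = 5*(-52) = -260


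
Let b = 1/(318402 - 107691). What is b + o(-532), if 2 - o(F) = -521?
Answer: 110201854/210711 ≈ 523.00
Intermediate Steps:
o(F) = 523 (o(F) = 2 - 1*(-521) = 2 + 521 = 523)
b = 1/210711 ≈ 4.7458e-6
b + o(-532) = 1/210711 + 523 = 110201854/210711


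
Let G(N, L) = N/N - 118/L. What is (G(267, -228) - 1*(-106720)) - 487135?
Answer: -43367137/114 ≈ -3.8041e+5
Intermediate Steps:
G(N, L) = 1 - 118/L
(G(267, -228) - 1*(-106720)) - 487135 = ((-118 - 228)/(-228) - 1*(-106720)) - 487135 = (-1/228*(-346) + 106720) - 487135 = (173/114 + 106720) - 487135 = 12166253/114 - 487135 = -43367137/114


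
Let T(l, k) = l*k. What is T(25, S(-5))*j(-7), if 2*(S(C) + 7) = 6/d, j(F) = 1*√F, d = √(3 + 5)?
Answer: I*√7*(-175 + 75*√2/4) ≈ -392.85*I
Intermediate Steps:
d = 2*√2 (d = √8 = 2*√2 ≈ 2.8284)
j(F) = √F
S(C) = -7 + 3*√2/4 (S(C) = -7 + (6/((2*√2)))/2 = -7 + (6*(√2/4))/2 = -7 + (3*√2/2)/2 = -7 + 3*√2/4)
T(l, k) = k*l
T(25, S(-5))*j(-7) = ((-7 + 3*√2/4)*25)*√(-7) = (-175 + 75*√2/4)*(I*√7) = I*√7*(-175 + 75*√2/4)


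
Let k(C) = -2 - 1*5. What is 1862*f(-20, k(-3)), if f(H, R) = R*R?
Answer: 91238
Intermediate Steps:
k(C) = -7 (k(C) = -2 - 5 = -7)
f(H, R) = R²
1862*f(-20, k(-3)) = 1862*(-7)² = 1862*49 = 91238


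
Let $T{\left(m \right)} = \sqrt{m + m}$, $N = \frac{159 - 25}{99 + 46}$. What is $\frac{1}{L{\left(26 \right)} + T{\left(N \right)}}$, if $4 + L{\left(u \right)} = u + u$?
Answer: $\frac{1740}{83453} - \frac{\sqrt{9715}}{166906} \approx 0.02026$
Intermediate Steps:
$L{\left(u \right)} = -4 + 2 u$ ($L{\left(u \right)} = -4 + \left(u + u\right) = -4 + 2 u$)
$N = \frac{134}{145} \approx 0.92414$
$T{\left(m \right)} = \sqrt{2} \sqrt{m}$ ($T{\left(m \right)} = \sqrt{2 m} = \sqrt{2} \sqrt{m}$)
$\frac{1}{L{\left(26 \right)} + T{\left(N \right)}} = \frac{1}{\left(-4 + 2 \cdot 26\right) + \sqrt{2} \sqrt{\frac{134}{145}}} = \frac{1}{\left(-4 + 52\right) + \sqrt{2} \frac{\sqrt{19430}}{145}} = \frac{1}{48 + \frac{2 \sqrt{9715}}{145}}$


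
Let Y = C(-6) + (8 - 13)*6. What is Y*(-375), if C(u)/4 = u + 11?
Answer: 3750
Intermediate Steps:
C(u) = 44 + 4*u (C(u) = 4*(u + 11) = 4*(11 + u) = 44 + 4*u)
Y = -10 (Y = (44 + 4*(-6)) + (8 - 13)*6 = (44 - 24) - 5*6 = 20 - 30 = -10)
Y*(-375) = -10*(-375) = 3750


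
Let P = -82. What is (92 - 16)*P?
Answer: -6232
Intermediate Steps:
(92 - 16)*P = (92 - 16)*(-82) = 76*(-82) = -6232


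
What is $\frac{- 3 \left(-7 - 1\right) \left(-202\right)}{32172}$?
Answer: $- \frac{404}{2681} \approx -0.15069$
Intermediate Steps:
$\frac{- 3 \left(-7 - 1\right) \left(-202\right)}{32172} = \left(-3\right) \left(-8\right) \left(-202\right) \frac{1}{32172} = 24 \left(-202\right) \frac{1}{32172} = \left(-4848\right) \frac{1}{32172} = - \frac{404}{2681}$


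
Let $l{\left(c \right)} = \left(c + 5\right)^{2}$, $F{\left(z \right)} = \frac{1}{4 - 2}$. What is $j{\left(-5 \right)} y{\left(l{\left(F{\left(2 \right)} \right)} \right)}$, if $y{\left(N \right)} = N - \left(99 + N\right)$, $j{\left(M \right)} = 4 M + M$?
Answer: $2475$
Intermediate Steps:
$j{\left(M \right)} = 5 M$
$F{\left(z \right)} = \frac{1}{2}$
$l{\left(c \right)} = \left(5 + c\right)^{2}$
$y{\left(N \right)} = -99$
$j{\left(-5 \right)} y{\left(l{\left(F{\left(2 \right)} \right)} \right)} = 5 \left(-5\right) \left(-99\right) = \left(-25\right) \left(-99\right) = 2475$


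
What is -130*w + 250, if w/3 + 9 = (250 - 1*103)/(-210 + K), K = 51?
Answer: 218390/53 ≈ 4120.6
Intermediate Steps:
w = -1578/53 (w = -27 + 3*((250 - 1*103)/(-210 + 51)) = -27 + 3*((250 - 103)/(-159)) = -27 + 3*(147*(-1/159)) = -27 + 3*(-49/53) = -27 - 147/53 = -1578/53 ≈ -29.774)
-130*w + 250 = -130*(-1578/53) + 250 = 205140/53 + 250 = 218390/53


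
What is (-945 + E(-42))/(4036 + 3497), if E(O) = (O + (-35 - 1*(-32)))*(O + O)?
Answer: 35/93 ≈ 0.37634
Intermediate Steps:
E(O) = 2*O*(-3 + O) (E(O) = (O + (-35 + 32))*(2*O) = (O - 3)*(2*O) = (-3 + O)*(2*O) = 2*O*(-3 + O))
(-945 + E(-42))/(4036 + 3497) = (-945 + 2*(-42)*(-3 - 42))/(4036 + 3497) = (-945 + 2*(-42)*(-45))/7533 = (-945 + 3780)*(1/7533) = 2835*(1/7533) = 35/93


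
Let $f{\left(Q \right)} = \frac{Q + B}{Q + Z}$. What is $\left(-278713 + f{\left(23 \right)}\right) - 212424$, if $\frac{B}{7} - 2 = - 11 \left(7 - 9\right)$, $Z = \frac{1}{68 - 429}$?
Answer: $- \frac{4077350423}{8302} \approx -4.9113 \cdot 10^{5}$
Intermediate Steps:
$Z = - \frac{1}{361}$ ($Z = \frac{1}{-361} = - \frac{1}{361} \approx -0.0027701$)
$B = 168$ ($B = 14 + 7 \left(- 11 \left(7 - 9\right)\right) = 14 + 7 \left(\left(-11\right) \left(-2\right)\right) = 14 + 7 \cdot 22 = 14 + 154 = 168$)
$f{\left(Q \right)} = \frac{168 + Q}{- \frac{1}{361} + Q}$ ($f{\left(Q \right)} = \frac{Q + 168}{Q - \frac{1}{361}} = \frac{168 + Q}{- \frac{1}{361} + Q}$)
$\left(-278713 + f{\left(23 \right)}\right) - 212424 = \left(-278713 + \frac{361 \left(168 + 23\right)}{-1 + 361 \cdot 23}\right) - 212424 = \left(-278713 + 361 \frac{1}{-1 + 8303} \cdot 191\right) - 212424 = \left(-278713 + 361 \cdot \frac{1}{8302} \cdot 191\right) - 212424 = \left(-278713 + \frac{68951}{8302}\right) - 212424 = - \frac{2313806375}{8302} - 212424 = - \frac{4077350423}{8302}$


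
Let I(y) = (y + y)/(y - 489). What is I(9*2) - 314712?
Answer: -49409796/157 ≈ -3.1471e+5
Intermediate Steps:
I(y) = 2*y/(-489 + y) (I(y) = (2*y)/(-489 + y) = 2*y/(-489 + y))
I(9*2) - 314712 = 2*(9*2)/(-489 + 9*2) - 314712 = 2*18/(-489 + 18) - 314712 = 2*18/(-471) - 314712 = 2*18*(-1/471) - 314712 = -12/157 - 314712 = -49409796/157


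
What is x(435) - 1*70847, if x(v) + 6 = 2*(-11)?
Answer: -70875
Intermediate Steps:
x(v) = -28 (x(v) = -6 + 2*(-11) = -6 - 22 = -28)
x(435) - 1*70847 = -28 - 1*70847 = -28 - 70847 = -70875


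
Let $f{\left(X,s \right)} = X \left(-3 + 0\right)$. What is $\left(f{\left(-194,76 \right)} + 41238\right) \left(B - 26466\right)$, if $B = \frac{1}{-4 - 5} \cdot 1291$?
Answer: $- \frac{3338420900}{3} \approx -1.1128 \cdot 10^{9}$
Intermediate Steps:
$f{\left(X,s \right)} = - 3 X$ ($f{\left(X,s \right)} = X \left(-3\right) = - 3 X$)
$B = - \frac{1291}{9}$ ($B = \frac{1}{-9} \cdot 1291 = \left(- \frac{1}{9}\right) 1291 = - \frac{1291}{9} \approx -143.44$)
$\left(f{\left(-194,76 \right)} + 41238\right) \left(B - 26466\right) = \left(\left(-3\right) \left(-194\right) + 41238\right) \left(- \frac{1291}{9} - 26466\right) = \left(582 + 41238\right) \left(- \frac{239485}{9}\right) = 41820 \left(- \frac{239485}{9}\right) = - \frac{3338420900}{3}$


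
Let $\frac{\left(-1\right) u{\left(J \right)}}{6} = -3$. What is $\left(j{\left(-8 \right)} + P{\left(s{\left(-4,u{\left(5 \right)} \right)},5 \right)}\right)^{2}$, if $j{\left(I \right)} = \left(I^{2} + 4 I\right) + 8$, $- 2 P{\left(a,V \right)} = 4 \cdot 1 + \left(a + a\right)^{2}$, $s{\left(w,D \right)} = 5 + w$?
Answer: $1296$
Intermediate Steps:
$u{\left(J \right)} = 18$ ($u{\left(J \right)} = \left(-6\right) \left(-3\right) = 18$)
$P{\left(a,V \right)} = -2 - 2 a^{2}$ ($P{\left(a,V \right)} = - \frac{4 \cdot 1 + \left(a + a\right)^{2}}{2} = - \frac{4 + \left(2 a\right)^{2}}{2} = - \frac{4 + 4 a^{2}}{2} = -2 - 2 a^{2}$)
$j{\left(I \right)} = 8 + I^{2} + 4 I$
$\left(j{\left(-8 \right)} + P{\left(s{\left(-4,u{\left(5 \right)} \right)},5 \right)}\right)^{2} = \left(\left(8 + \left(-8\right)^{2} + 4 \left(-8\right)\right) - \left(2 + 2 \left(5 - 4\right)^{2}\right)\right)^{2} = \left(\left(8 + 64 - 32\right) - \left(2 + 2 \cdot 1^{2}\right)\right)^{2} = \left(40 - 4\right)^{2} = 36^{2} = 1296$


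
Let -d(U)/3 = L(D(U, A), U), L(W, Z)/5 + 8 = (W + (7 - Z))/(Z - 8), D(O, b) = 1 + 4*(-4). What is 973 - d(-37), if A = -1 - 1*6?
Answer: 2530/3 ≈ 843.33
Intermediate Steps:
A = -7 (A = -1 - 6 = -7)
D(O, b) = -15 (D(O, b) = 1 - 16 = -15)
L(W, Z) = -40 + 5*(7 + W - Z)/(-8 + Z) (L(W, Z) = -40 + 5*((W + (7 - Z))/(Z - 8)) = -40 + 5*((7 + W - Z)/(-8 + Z)) = -40 + 5*(7 + W - Z)/(-8 + Z))
d(U) = -15*(56 - 9*U)/(-8 + U) (d(U) = -15*(71 - 15 - 9*U)/(-8 + U) = -15*(56 - 9*U)/(-8 + U))
973 - d(-37) = 973 - 15*(-56 + 9*(-37))/(-8 - 37) = 973 - 15*(-56 - 333)/(-45) = 973 - 15*(-1)*(-389)/45 = 973 - 1*389/3 = 973 - 389/3 = 2530/3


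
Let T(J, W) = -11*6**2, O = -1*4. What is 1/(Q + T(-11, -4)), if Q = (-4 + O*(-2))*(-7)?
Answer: -1/424 ≈ -0.0023585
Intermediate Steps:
O = -4
T(J, W) = -396 (T(J, W) = -11*36 = -396)
Q = -28 (Q = (-4 - 4*(-2))*(-7) = (-4 + 8)*(-7) = 4*(-7) = -28)
1/(Q + T(-11, -4)) = 1/(-28 - 396) = 1/(-424) = -1/424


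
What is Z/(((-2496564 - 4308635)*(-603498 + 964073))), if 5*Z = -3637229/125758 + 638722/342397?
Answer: 1165051896637/528289548449704896362750 ≈ 2.2053e-12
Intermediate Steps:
Z = -1165051896637/215295809630 (Z = (-3637229/125758 + 638722/342397)/5 = (⅕)*(-1165051896637/43059161926) = -1165051896637/215295809630 ≈ -5.4114)
Z/(((-2496564 - 4308635)*(-603498 + 964073))) = -1165051896637*1/((-2496564 - 4308635)*(-603498 + 964073))/215295809630 = -1165051896637/(215295809630*((-6805199*360575))) = -1165051896637/215295809630/(-2453784629425) = -1165051896637/215295809630*(-1/2453784629425) = 1165051896637/528289548449704896362750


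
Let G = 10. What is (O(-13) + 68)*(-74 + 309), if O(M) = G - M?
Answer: 21385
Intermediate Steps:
O(M) = 10 - M
(O(-13) + 68)*(-74 + 309) = ((10 - 1*(-13)) + 68)*(-74 + 309) = ((10 + 13) + 68)*235 = (23 + 68)*235 = 91*235 = 21385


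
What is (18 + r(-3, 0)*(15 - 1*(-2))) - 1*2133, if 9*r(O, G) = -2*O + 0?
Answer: -6311/3 ≈ -2103.7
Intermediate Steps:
r(O, G) = -2*O/9 (r(O, G) = (-2*O + 0)/9 = (-2*O)/9 = -2*O/9)
(18 + r(-3, 0)*(15 - 1*(-2))) - 1*2133 = (18 + (-2/9*(-3))*(15 - 1*(-2))) - 1*2133 = (18 + 2*(15 + 2)/3) - 2133 = (18 + (⅔)*17) - 2133 = (18 + 34/3) - 2133 = 88/3 - 2133 = -6311/3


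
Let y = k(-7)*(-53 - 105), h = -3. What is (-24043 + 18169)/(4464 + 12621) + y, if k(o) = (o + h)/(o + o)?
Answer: -4512756/39865 ≈ -113.20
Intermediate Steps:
k(o) = (-3 + o)/(2*o) (k(o) = (o - 3)/(o + o) = (-3 + o)/((2*o)) = (-3 + o)*(1/(2*o)) = (-3 + o)/(2*o))
y = -790/7 (y = ((½)*(-3 - 7)/(-7))*(-53 - 105) = ((½)*(-⅐)*(-10))*(-158) = (5/7)*(-158) = -790/7 ≈ -112.86)
(-24043 + 18169)/(4464 + 12621) + y = (-24043 + 18169)/(4464 + 12621) - 790/7 = -5874/17085 - 790/7 = -5874*1/17085 - 790/7 = -1958/5695 - 790/7 = -4512756/39865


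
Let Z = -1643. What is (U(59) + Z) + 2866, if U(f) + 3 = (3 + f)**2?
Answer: 5064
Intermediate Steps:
U(f) = -3 + (3 + f)**2
(U(59) + Z) + 2866 = ((-3 + (3 + 59)**2) - 1643) + 2866 = ((-3 + 62**2) - 1643) + 2866 = ((-3 + 3844) - 1643) + 2866 = (3841 - 1643) + 2866 = 2198 + 2866 = 5064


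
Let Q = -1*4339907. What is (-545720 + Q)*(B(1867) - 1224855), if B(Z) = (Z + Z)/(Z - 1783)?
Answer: 251326634215961/42 ≈ 5.9840e+12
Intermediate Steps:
Q = -4339907
B(Z) = 2*Z/(-1783 + Z) (B(Z) = (2*Z)/(-1783 + Z) = 2*Z/(-1783 + Z))
(-545720 + Q)*(B(1867) - 1224855) = (-545720 - 4339907)*(2*1867/(-1783 + 1867) - 1224855) = -4885627*(2*1867/84 - 1224855) = -4885627*(2*1867*(1/84) - 1224855) = -4885627*(1867/42 - 1224855) = -4885627*(-51442043/42) = 251326634215961/42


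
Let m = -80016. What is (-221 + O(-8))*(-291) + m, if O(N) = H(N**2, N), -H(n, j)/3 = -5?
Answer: -20070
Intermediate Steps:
H(n, j) = 15 (H(n, j) = -3*(-5) = 15)
O(N) = 15
(-221 + O(-8))*(-291) + m = (-221 + 15)*(-291) - 80016 = -206*(-291) - 80016 = 59946 - 80016 = -20070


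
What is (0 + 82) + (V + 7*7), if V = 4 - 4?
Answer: 131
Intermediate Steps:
V = 0
(0 + 82) + (V + 7*7) = (0 + 82) + (0 + 7*7) = 82 + (0 + 49) = 82 + 49 = 131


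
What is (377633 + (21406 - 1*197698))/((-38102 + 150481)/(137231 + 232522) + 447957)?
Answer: 74446438773/165633557000 ≈ 0.44946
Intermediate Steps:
(377633 + (21406 - 1*197698))/((-38102 + 150481)/(137231 + 232522) + 447957) = (377633 + (21406 - 197698))/(112379/369753 + 447957) = (377633 - 176292)/(112379*(1/369753) + 447957) = 201341/(112379/369753 + 447957) = 201341/(165633557000/369753) = 201341*(369753/165633557000) = 74446438773/165633557000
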